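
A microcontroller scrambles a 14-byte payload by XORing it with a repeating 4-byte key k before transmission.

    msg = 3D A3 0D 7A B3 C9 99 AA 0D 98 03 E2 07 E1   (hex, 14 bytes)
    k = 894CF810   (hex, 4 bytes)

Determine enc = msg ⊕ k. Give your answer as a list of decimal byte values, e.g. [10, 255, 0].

[180, 239, 245, 106, 58, 133, 97, 186, 132, 212, 251, 242, 142, 173]

The 4-byte key repeats, so the effective keystream is 89 4c f8 10 89 4c f8 10 89 4c f8 10 89 4c.
byte 0: 00111101 xor 10001001 = 10110100
byte 1: 10100011 xor 01001100 = 11101111
byte 2: 00001101 xor 11111000 = 11110101
byte 3: 01111010 xor 00010000 = 01101010
byte 4: 10110011 xor 10001001 = 00111010
byte 5: 11001001 xor 01001100 = 10000101
byte 6: 10011001 xor 11111000 = 01100001
byte 7: 10101010 xor 00010000 = 10111010
byte 8: 00001101 xor 10001001 = 10000100
byte 9: 10011000 xor 01001100 = 11010100
byte 10: 00000011 xor 11111000 = 11111011
byte 11: 11100010 xor 00010000 = 11110010
byte 12: 00000111 xor 10001001 = 10001110
byte 13: 11100001 xor 01001100 = 10101101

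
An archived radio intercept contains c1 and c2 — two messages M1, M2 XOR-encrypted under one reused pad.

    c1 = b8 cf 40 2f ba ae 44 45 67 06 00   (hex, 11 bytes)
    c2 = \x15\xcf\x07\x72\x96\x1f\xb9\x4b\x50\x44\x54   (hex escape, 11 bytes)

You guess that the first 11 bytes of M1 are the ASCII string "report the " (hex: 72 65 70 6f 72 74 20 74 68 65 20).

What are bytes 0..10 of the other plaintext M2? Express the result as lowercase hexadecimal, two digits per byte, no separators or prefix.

df6537325ec5dd7a5f2774

First, c1 ⊕ c2 = (M1 ⊕ K) ⊕ (M2 ⊕ K) = M1 ⊕ M2, so the key drops out. Then M2 = (M1 ⊕ M2) ⊕ M1 over the first 11 bytes.
byte 0: (b8 XOR 15) XOR 72 = ad XOR 72 = df
byte 1: (cf XOR cf) XOR 65 = 00 XOR 65 = 65
byte 2: (40 XOR 07) XOR 70 = 47 XOR 70 = 37
byte 3: (2f XOR 72) XOR 6f = 5d XOR 6f = 32
byte 4: (ba XOR 96) XOR 72 = 2c XOR 72 = 5e
byte 5: (ae XOR 1f) XOR 74 = b1 XOR 74 = c5
byte 6: (44 XOR b9) XOR 20 = fd XOR 20 = dd
byte 7: (45 XOR 4b) XOR 74 = 0e XOR 74 = 7a
byte 8: (67 XOR 50) XOR 68 = 37 XOR 68 = 5f
byte 9: (06 XOR 44) XOR 65 = 42 XOR 65 = 27
byte 10: (00 XOR 54) XOR 20 = 54 XOR 20 = 74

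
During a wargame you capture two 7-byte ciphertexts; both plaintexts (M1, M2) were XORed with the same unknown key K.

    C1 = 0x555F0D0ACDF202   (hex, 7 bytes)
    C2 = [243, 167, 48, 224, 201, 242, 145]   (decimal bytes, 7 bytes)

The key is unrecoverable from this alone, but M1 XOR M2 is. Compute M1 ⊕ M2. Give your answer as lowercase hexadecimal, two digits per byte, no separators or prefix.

C1 ⊕ C2 = (M1 ⊕ K) ⊕ (M2 ⊕ K) = M1 ⊕ M2 — the shared key cancels under XOR.
55 XOR f3 = a6
5f XOR a7 = f8
0d XOR 30 = 3d
0a XOR e0 = ea
cd XOR c9 = 04
f2 XOR f2 = 00
02 XOR 91 = 93

a6f83dea040093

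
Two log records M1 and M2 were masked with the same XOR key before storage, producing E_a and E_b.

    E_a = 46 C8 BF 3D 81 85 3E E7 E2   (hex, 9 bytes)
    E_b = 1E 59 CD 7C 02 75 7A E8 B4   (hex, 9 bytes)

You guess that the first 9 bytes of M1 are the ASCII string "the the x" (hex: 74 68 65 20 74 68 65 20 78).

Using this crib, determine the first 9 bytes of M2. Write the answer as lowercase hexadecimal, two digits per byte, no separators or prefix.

2cf91761f798212f2e

First, E_a ⊕ E_b = (M1 ⊕ K) ⊕ (M2 ⊕ K) = M1 ⊕ M2, so the key drops out. Then M2 = (M1 ⊕ M2) ⊕ M1 over the first 9 bytes.
byte 0: (46 XOR 1e) XOR 74 = 58 XOR 74 = 2c
byte 1: (c8 XOR 59) XOR 68 = 91 XOR 68 = f9
byte 2: (bf XOR cd) XOR 65 = 72 XOR 65 = 17
byte 3: (3d XOR 7c) XOR 20 = 41 XOR 20 = 61
byte 4: (81 XOR 02) XOR 74 = 83 XOR 74 = f7
byte 5: (85 XOR 75) XOR 68 = f0 XOR 68 = 98
byte 6: (3e XOR 7a) XOR 65 = 44 XOR 65 = 21
byte 7: (e7 XOR e8) XOR 20 = 0f XOR 20 = 2f
byte 8: (e2 XOR b4) XOR 78 = 56 XOR 78 = 2e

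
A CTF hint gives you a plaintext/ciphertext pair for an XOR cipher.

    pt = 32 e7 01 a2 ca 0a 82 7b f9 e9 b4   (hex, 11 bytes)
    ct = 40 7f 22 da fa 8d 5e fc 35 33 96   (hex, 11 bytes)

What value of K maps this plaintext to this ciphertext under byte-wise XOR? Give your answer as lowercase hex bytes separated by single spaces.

Since ct = pt ⊕ K, XORing both sides with pt gives K = pt ⊕ ct.
32 ^ 40 = 72
e7 ^ 7f = 98
01 ^ 22 = 23
a2 ^ da = 78
ca ^ fa = 30
0a ^ 8d = 87
82 ^ 5e = dc
7b ^ fc = 87
f9 ^ 35 = cc
e9 ^ 33 = da
b4 ^ 96 = 22

72 98 23 78 30 87 dc 87 cc da 22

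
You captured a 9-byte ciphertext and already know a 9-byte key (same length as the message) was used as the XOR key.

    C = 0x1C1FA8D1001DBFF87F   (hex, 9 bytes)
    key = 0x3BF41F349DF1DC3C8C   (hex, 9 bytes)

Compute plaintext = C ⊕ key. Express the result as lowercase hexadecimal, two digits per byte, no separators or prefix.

27ebb7e59dec63c4f3

XOR is its own inverse, so applying the key byte-wise gives the result directly.
byte 0:  28 ⊕  59 =  39
byte 1:  31 ⊕ 244 = 235
byte 2: 168 ⊕  31 = 183
byte 3: 209 ⊕  52 = 229
byte 4:   0 ⊕ 157 = 157
byte 5:  29 ⊕ 241 = 236
byte 6: 191 ⊕ 220 =  99
byte 7: 248 ⊕  60 = 196
byte 8: 127 ⊕ 140 = 243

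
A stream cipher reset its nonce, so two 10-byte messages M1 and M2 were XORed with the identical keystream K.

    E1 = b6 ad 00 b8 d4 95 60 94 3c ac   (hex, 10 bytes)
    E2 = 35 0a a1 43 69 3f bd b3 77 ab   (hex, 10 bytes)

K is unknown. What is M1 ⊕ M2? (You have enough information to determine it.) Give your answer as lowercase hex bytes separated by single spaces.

E1 ⊕ E2 = (M1 ⊕ K) ⊕ (M2 ⊕ K) = M1 ⊕ M2 — the shared key cancels under XOR.
byte 0: 182 ⊕  53 = 131
byte 1: 173 ⊕  10 = 167
byte 2:   0 ⊕ 161 = 161
byte 3: 184 ⊕  67 = 251
byte 4: 212 ⊕ 105 = 189
byte 5: 149 ⊕  63 = 170
byte 6:  96 ⊕ 189 = 221
byte 7: 148 ⊕ 179 =  39
byte 8:  60 ⊕ 119 =  75
byte 9: 172 ⊕ 171 =   7

83 a7 a1 fb bd aa dd 27 4b 07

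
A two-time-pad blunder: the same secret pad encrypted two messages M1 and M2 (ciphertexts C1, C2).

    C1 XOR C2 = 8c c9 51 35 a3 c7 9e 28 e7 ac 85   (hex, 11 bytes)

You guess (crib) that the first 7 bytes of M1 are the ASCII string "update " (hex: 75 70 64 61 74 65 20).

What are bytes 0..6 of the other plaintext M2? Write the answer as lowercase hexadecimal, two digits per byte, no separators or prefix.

f9b93554d7a2be

Since C1 ⊕ C2 = M1 ⊕ M2, XORing with the guessed M1 bytes yields the corresponding M2 bytes: M2 = (C1 ⊕ C2) ⊕ M1.
8c xor 75 = f9
c9 xor 70 = b9
51 xor 64 = 35
35 xor 61 = 54
a3 xor 74 = d7
c7 xor 65 = a2
9e xor 20 = be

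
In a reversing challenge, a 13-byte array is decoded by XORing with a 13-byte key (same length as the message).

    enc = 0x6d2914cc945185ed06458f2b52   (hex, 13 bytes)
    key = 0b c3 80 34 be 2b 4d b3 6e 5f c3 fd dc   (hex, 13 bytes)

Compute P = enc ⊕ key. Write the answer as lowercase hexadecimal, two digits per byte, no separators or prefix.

XOR is its own inverse, so applying the key byte-wise gives the result directly.
109 xor  11 = 102
 41 xor 195 = 234
 20 xor 128 = 148
204 xor  52 = 248
148 xor 190 =  42
 81 xor  43 = 122
133 xor  77 = 200
237 xor 179 =  94
  6 xor 110 = 104
 69 xor  95 =  26
143 xor 195 =  76
 43 xor 253 = 214
 82 xor 220 = 142

66ea94f82a7ac85e681a4cd68e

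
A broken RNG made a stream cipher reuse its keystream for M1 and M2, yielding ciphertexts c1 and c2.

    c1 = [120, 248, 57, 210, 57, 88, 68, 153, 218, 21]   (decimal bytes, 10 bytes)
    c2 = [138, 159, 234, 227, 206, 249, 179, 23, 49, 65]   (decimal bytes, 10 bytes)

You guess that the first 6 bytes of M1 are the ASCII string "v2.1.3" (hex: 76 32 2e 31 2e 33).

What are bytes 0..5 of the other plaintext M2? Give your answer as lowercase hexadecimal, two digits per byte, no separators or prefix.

8455fd00d992

First, c1 ⊕ c2 = (M1 ⊕ K) ⊕ (M2 ⊕ K) = M1 ⊕ M2, so the key drops out. Then M2 = (M1 ⊕ M2) ⊕ M1 over the first 6 bytes.
byte 0: (78 xor 8a) xor 76 = f2 xor 76 = 84
byte 1: (f8 xor 9f) xor 32 = 67 xor 32 = 55
byte 2: (39 xor ea) xor 2e = d3 xor 2e = fd
byte 3: (d2 xor e3) xor 31 = 31 xor 31 = 00
byte 4: (39 xor ce) xor 2e = f7 xor 2e = d9
byte 5: (58 xor f9) xor 33 = a1 xor 33 = 92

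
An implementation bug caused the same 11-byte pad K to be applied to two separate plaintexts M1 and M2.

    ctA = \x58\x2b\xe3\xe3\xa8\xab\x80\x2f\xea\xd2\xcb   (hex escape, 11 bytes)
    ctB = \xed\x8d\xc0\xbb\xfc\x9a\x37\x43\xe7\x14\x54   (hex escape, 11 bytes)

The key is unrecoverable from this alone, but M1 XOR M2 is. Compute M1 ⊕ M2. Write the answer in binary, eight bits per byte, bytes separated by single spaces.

ctA ⊕ ctB = (M1 ⊕ K) ⊕ (M2 ⊕ K) = M1 ⊕ M2 — the shared key cancels under XOR.
 88 ⊕ 237 = 181
 43 ⊕ 141 = 166
227 ⊕ 192 =  35
227 ⊕ 187 =  88
168 ⊕ 252 =  84
171 ⊕ 154 =  49
128 ⊕  55 = 183
 47 ⊕  67 = 108
234 ⊕ 231 =  13
210 ⊕  20 = 198
203 ⊕  84 = 159

10110101 10100110 00100011 01011000 01010100 00110001 10110111 01101100 00001101 11000110 10011111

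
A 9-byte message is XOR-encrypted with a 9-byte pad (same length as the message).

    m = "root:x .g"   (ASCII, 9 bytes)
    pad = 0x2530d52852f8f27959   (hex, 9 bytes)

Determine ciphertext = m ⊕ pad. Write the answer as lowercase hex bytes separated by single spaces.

XOR is its own inverse, so applying the key byte-wise gives the result directly.
byte 0: 72 ⊕ 25 = 57
byte 1: 6f ⊕ 30 = 5f
byte 2: 6f ⊕ d5 = ba
byte 3: 74 ⊕ 28 = 5c
byte 4: 3a ⊕ 52 = 68
byte 5: 78 ⊕ f8 = 80
byte 6: 20 ⊕ f2 = d2
byte 7: 2e ⊕ 79 = 57
byte 8: 67 ⊕ 59 = 3e

57 5f ba 5c 68 80 d2 57 3e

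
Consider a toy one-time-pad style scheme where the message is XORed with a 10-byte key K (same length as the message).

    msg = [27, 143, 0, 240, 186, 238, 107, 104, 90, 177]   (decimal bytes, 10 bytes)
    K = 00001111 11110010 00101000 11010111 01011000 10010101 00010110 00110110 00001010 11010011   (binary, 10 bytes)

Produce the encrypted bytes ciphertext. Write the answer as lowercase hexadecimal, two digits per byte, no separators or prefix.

byte 0: 1b xor 0f = 14
byte 1: 8f xor f2 = 7d
byte 2: 00 xor 28 = 28
byte 3: f0 xor d7 = 27
byte 4: ba xor 58 = e2
byte 5: ee xor 95 = 7b
byte 6: 6b xor 16 = 7d
byte 7: 68 xor 36 = 5e
byte 8: 5a xor 0a = 50
byte 9: b1 xor d3 = 62

147d2827e27b7d5e5062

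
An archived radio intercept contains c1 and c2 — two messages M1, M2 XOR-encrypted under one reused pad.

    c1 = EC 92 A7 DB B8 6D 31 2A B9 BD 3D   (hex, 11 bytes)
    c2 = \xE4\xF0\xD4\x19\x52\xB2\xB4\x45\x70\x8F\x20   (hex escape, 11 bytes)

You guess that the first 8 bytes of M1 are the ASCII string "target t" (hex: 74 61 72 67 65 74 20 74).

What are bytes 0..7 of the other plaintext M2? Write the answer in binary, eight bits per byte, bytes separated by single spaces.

First, c1 ⊕ c2 = (M1 ⊕ K) ⊕ (M2 ⊕ K) = M1 ⊕ M2, so the key drops out. Then M2 = (M1 ⊕ M2) ⊕ M1 over the first 8 bytes.
byte 0: (ec XOR e4) XOR 74 = 08 XOR 74 = 7c
byte 1: (92 XOR f0) XOR 61 = 62 XOR 61 = 03
byte 2: (a7 XOR d4) XOR 72 = 73 XOR 72 = 01
byte 3: (db XOR 19) XOR 67 = c2 XOR 67 = a5
byte 4: (b8 XOR 52) XOR 65 = ea XOR 65 = 8f
byte 5: (6d XOR b2) XOR 74 = df XOR 74 = ab
byte 6: (31 XOR b4) XOR 20 = 85 XOR 20 = a5
byte 7: (2a XOR 45) XOR 74 = 6f XOR 74 = 1b

01111100 00000011 00000001 10100101 10001111 10101011 10100101 00011011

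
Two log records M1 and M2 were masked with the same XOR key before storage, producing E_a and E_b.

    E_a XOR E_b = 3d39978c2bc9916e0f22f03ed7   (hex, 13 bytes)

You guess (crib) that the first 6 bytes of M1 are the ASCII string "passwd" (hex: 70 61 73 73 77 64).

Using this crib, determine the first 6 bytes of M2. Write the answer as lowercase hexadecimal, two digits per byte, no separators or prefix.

4d58e4ff5cad

Since E_a ⊕ E_b = M1 ⊕ M2, XORing with the guessed M1 bytes yields the corresponding M2 bytes: M2 = (E_a ⊕ E_b) ⊕ M1.
3d ^ 70 = 4d
39 ^ 61 = 58
97 ^ 73 = e4
8c ^ 73 = ff
2b ^ 77 = 5c
c9 ^ 64 = ad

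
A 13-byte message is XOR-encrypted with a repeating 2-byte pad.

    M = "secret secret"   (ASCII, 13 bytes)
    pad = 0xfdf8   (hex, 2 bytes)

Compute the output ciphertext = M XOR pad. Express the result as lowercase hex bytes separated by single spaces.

The 2-byte key repeats, so the effective keystream is fd f8 fd f8 fd f8 fd f8 fd f8 fd f8 fd.
byte 0: 01110011 ^ 11111101 = 10001110
byte 1: 01100101 ^ 11111000 = 10011101
byte 2: 01100011 ^ 11111101 = 10011110
byte 3: 01110010 ^ 11111000 = 10001010
byte 4: 01100101 ^ 11111101 = 10011000
byte 5: 01110100 ^ 11111000 = 10001100
byte 6: 00100000 ^ 11111101 = 11011101
byte 7: 01110011 ^ 11111000 = 10001011
byte 8: 01100101 ^ 11111101 = 10011000
byte 9: 01100011 ^ 11111000 = 10011011
byte 10: 01110010 ^ 11111101 = 10001111
byte 11: 01100101 ^ 11111000 = 10011101
byte 12: 01110100 ^ 11111101 = 10001001

8e 9d 9e 8a 98 8c dd 8b 98 9b 8f 9d 89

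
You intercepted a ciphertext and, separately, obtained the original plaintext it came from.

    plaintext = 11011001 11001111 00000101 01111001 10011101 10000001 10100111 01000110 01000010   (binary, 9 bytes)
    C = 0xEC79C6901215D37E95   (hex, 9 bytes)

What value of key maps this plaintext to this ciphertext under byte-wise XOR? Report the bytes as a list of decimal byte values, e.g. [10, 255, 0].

Since C = plaintext ⊕ key, XORing both sides with plaintext gives key = plaintext ⊕ C.
d9 xor ec = 35
cf xor 79 = b6
05 xor c6 = c3
79 xor 90 = e9
9d xor 12 = 8f
81 xor 15 = 94
a7 xor d3 = 74
46 xor 7e = 38
42 xor 95 = d7

[53, 182, 195, 233, 143, 148, 116, 56, 215]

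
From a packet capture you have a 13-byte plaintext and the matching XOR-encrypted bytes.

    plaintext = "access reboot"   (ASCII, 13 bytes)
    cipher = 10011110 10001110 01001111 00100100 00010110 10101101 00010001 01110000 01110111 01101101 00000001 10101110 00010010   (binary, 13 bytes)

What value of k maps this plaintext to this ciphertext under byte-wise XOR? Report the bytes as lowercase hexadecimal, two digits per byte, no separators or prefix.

Since cipher = plaintext ⊕ k, XORing both sides with plaintext gives k = plaintext ⊕ cipher.
61 xor 9e = ff
63 xor 8e = ed
63 xor 4f = 2c
65 xor 24 = 41
73 xor 16 = 65
73 xor ad = de
20 xor 11 = 31
72 xor 70 = 02
65 xor 77 = 12
62 xor 6d = 0f
6f xor 01 = 6e
6f xor ae = c1
74 xor 12 = 66

ffed2c4165de3102120f6ec166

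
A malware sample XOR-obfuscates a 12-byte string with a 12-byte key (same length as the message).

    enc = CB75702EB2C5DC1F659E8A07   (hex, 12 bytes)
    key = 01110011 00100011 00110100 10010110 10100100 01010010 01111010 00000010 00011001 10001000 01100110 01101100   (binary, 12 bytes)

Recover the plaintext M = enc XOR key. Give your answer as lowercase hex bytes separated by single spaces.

XOR is its own inverse, so applying the key byte-wise gives the result directly.
cb ⊕ 73 = b8
75 ⊕ 23 = 56
70 ⊕ 34 = 44
2e ⊕ 96 = b8
b2 ⊕ a4 = 16
c5 ⊕ 52 = 97
dc ⊕ 7a = a6
1f ⊕ 02 = 1d
65 ⊕ 19 = 7c
9e ⊕ 88 = 16
8a ⊕ 66 = ec
07 ⊕ 6c = 6b

b8 56 44 b8 16 97 a6 1d 7c 16 ec 6b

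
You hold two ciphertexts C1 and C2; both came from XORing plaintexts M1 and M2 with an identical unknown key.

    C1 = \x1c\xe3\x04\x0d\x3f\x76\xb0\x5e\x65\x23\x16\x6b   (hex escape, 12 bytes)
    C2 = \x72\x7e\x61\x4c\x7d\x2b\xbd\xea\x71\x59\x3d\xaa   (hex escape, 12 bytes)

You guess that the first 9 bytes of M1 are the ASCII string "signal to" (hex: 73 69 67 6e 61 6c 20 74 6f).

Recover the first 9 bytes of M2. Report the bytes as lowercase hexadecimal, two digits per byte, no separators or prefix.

First, C1 ⊕ C2 = (M1 ⊕ K) ⊕ (M2 ⊕ K) = M1 ⊕ M2, so the key drops out. Then M2 = (M1 ⊕ M2) ⊕ M1 over the first 9 bytes.
byte 0: (1c xor 72) xor 73 = 6e xor 73 = 1d
byte 1: (e3 xor 7e) xor 69 = 9d xor 69 = f4
byte 2: (04 xor 61) xor 67 = 65 xor 67 = 02
byte 3: (0d xor 4c) xor 6e = 41 xor 6e = 2f
byte 4: (3f xor 7d) xor 61 = 42 xor 61 = 23
byte 5: (76 xor 2b) xor 6c = 5d xor 6c = 31
byte 6: (b0 xor bd) xor 20 = 0d xor 20 = 2d
byte 7: (5e xor ea) xor 74 = b4 xor 74 = c0
byte 8: (65 xor 71) xor 6f = 14 xor 6f = 7b

1df4022f23312dc07b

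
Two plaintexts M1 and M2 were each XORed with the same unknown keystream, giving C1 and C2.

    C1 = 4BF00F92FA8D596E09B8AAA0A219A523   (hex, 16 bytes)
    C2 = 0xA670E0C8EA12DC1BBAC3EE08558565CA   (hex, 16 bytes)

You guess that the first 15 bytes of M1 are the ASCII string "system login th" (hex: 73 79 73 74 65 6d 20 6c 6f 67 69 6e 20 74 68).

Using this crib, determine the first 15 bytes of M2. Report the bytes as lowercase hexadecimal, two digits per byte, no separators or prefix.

9ef99c2e75f2a519dc1c2dc6d7e8a8

First, C1 ⊕ C2 = (M1 ⊕ K) ⊕ (M2 ⊕ K) = M1 ⊕ M2, so the key drops out. Then M2 = (M1 ⊕ M2) ⊕ M1 over the first 15 bytes.
byte 0: (4b XOR a6) XOR 73 = ed XOR 73 = 9e
byte 1: (f0 XOR 70) XOR 79 = 80 XOR 79 = f9
byte 2: (0f XOR e0) XOR 73 = ef XOR 73 = 9c
byte 3: (92 XOR c8) XOR 74 = 5a XOR 74 = 2e
byte 4: (fa XOR ea) XOR 65 = 10 XOR 65 = 75
byte 5: (8d XOR 12) XOR 6d = 9f XOR 6d = f2
byte 6: (59 XOR dc) XOR 20 = 85 XOR 20 = a5
byte 7: (6e XOR 1b) XOR 6c = 75 XOR 6c = 19
byte 8: (09 XOR ba) XOR 6f = b3 XOR 6f = dc
byte 9: (b8 XOR c3) XOR 67 = 7b XOR 67 = 1c
byte 10: (aa XOR ee) XOR 69 = 44 XOR 69 = 2d
byte 11: (a0 XOR 08) XOR 6e = a8 XOR 6e = c6
byte 12: (a2 XOR 55) XOR 20 = f7 XOR 20 = d7
byte 13: (19 XOR 85) XOR 74 = 9c XOR 74 = e8
byte 14: (a5 XOR 65) XOR 68 = c0 XOR 68 = a8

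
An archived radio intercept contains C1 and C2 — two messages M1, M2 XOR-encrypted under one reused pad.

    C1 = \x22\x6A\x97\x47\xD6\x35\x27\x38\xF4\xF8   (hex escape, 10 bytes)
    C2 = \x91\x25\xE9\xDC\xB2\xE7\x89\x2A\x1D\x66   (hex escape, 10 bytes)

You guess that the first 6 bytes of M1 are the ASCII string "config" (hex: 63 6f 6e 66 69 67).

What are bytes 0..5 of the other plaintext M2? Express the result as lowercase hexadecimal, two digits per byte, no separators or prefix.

First, C1 ⊕ C2 = (M1 ⊕ K) ⊕ (M2 ⊕ K) = M1 ⊕ M2, so the key drops out. Then M2 = (M1 ⊕ M2) ⊕ M1 over the first 6 bytes.
byte 0: (22 XOR 91) XOR 63 = b3 XOR 63 = d0
byte 1: (6a XOR 25) XOR 6f = 4f XOR 6f = 20
byte 2: (97 XOR e9) XOR 6e = 7e XOR 6e = 10
byte 3: (47 XOR dc) XOR 66 = 9b XOR 66 = fd
byte 4: (d6 XOR b2) XOR 69 = 64 XOR 69 = 0d
byte 5: (35 XOR e7) XOR 67 = d2 XOR 67 = b5

d02010fd0db5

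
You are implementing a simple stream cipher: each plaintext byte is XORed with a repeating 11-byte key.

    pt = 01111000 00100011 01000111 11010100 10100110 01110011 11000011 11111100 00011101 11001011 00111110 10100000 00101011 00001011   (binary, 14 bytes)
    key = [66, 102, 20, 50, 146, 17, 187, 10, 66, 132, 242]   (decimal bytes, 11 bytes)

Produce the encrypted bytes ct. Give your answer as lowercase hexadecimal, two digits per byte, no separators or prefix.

The 11-byte key repeats, so the effective keystream is 42 66 14 32 92 11 bb 0a 42 84 f2 42 66 14.
byte 0: 78 xor 42 = 3a
byte 1: 23 xor 66 = 45
byte 2: 47 xor 14 = 53
byte 3: d4 xor 32 = e6
byte 4: a6 xor 92 = 34
byte 5: 73 xor 11 = 62
byte 6: c3 xor bb = 78
byte 7: fc xor 0a = f6
byte 8: 1d xor 42 = 5f
byte 9: cb xor 84 = 4f
byte 10: 3e xor f2 = cc
byte 11: a0 xor 42 = e2
byte 12: 2b xor 66 = 4d
byte 13: 0b xor 14 = 1f

3a4553e6346278f65f4fcce24d1f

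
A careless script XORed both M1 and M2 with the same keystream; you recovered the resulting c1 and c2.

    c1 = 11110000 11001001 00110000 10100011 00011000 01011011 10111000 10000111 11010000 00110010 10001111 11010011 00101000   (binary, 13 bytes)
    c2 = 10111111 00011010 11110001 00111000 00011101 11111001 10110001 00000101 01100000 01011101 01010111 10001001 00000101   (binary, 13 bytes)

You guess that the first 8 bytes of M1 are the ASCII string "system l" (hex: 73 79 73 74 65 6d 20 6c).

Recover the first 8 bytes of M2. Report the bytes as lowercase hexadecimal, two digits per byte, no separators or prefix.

First, c1 ⊕ c2 = (M1 ⊕ K) ⊕ (M2 ⊕ K) = M1 ⊕ M2, so the key drops out. Then M2 = (M1 ⊕ M2) ⊕ M1 over the first 8 bytes.
byte 0: (f0 XOR bf) XOR 73 = 4f XOR 73 = 3c
byte 1: (c9 XOR 1a) XOR 79 = d3 XOR 79 = aa
byte 2: (30 XOR f1) XOR 73 = c1 XOR 73 = b2
byte 3: (a3 XOR 38) XOR 74 = 9b XOR 74 = ef
byte 4: (18 XOR 1d) XOR 65 = 05 XOR 65 = 60
byte 5: (5b XOR f9) XOR 6d = a2 XOR 6d = cf
byte 6: (b8 XOR b1) XOR 20 = 09 XOR 20 = 29
byte 7: (87 XOR 05) XOR 6c = 82 XOR 6c = ee

3caab2ef60cf29ee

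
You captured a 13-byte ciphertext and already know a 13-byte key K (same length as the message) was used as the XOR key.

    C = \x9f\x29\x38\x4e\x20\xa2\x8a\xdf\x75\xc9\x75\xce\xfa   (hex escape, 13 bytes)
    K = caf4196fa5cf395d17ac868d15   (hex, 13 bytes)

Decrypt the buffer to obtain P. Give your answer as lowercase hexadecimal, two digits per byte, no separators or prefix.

byte 0: 159 xor 202 =  85
byte 1:  41 xor 244 = 221
byte 2:  56 xor  25 =  33
byte 3:  78 xor 111 =  33
byte 4:  32 xor 165 = 133
byte 5: 162 xor 207 = 109
byte 6: 138 xor  57 = 179
byte 7: 223 xor  93 = 130
byte 8: 117 xor  23 =  98
byte 9: 201 xor 172 = 101
byte 10: 117 xor 134 = 243
byte 11: 206 xor 141 =  67
byte 12: 250 xor  21 = 239

55dd2121856db3826265f343ef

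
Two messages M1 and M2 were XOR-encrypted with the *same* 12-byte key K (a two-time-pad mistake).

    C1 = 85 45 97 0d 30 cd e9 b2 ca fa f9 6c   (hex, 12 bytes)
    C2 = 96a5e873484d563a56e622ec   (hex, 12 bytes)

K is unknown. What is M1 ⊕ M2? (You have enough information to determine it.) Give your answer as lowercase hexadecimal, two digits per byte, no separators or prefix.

C1 ⊕ C2 = (M1 ⊕ K) ⊕ (M2 ⊕ K) = M1 ⊕ M2 — the shared key cancels under XOR.
byte 0: 133 xor 150 =  19
byte 1:  69 xor 165 = 224
byte 2: 151 xor 232 = 127
byte 3:  13 xor 115 = 126
byte 4:  48 xor  72 = 120
byte 5: 205 xor  77 = 128
byte 6: 233 xor  86 = 191
byte 7: 178 xor  58 = 136
byte 8: 202 xor  86 = 156
byte 9: 250 xor 230 =  28
byte 10: 249 xor  34 = 219
byte 11: 108 xor 236 = 128

13e07f7e7880bf889c1cdb80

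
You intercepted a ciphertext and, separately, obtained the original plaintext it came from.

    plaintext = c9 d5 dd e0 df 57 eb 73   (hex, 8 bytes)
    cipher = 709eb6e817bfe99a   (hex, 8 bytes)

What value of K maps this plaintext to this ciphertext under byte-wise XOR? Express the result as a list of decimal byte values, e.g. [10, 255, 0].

Since cipher = plaintext ⊕ K, XORing both sides with plaintext gives K = plaintext ⊕ cipher.
byte 0: c9 xor 70 = b9
byte 1: d5 xor 9e = 4b
byte 2: dd xor b6 = 6b
byte 3: e0 xor e8 = 08
byte 4: df xor 17 = c8
byte 5: 57 xor bf = e8
byte 6: eb xor e9 = 02
byte 7: 73 xor 9a = e9

[185, 75, 107, 8, 200, 232, 2, 233]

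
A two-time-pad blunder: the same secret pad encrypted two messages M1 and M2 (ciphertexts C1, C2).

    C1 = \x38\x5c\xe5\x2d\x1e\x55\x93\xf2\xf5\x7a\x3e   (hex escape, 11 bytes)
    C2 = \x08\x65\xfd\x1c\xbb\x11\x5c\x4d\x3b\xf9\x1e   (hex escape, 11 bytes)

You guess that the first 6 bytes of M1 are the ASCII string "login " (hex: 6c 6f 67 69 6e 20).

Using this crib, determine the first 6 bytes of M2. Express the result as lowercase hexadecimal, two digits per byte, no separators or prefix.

First, C1 ⊕ C2 = (M1 ⊕ K) ⊕ (M2 ⊕ K) = M1 ⊕ M2, so the key drops out. Then M2 = (M1 ⊕ M2) ⊕ M1 over the first 6 bytes.
byte 0: (38 XOR 08) XOR 6c = 30 XOR 6c = 5c
byte 1: (5c XOR 65) XOR 6f = 39 XOR 6f = 56
byte 2: (e5 XOR fd) XOR 67 = 18 XOR 67 = 7f
byte 3: (2d XOR 1c) XOR 69 = 31 XOR 69 = 58
byte 4: (1e XOR bb) XOR 6e = a5 XOR 6e = cb
byte 5: (55 XOR 11) XOR 20 = 44 XOR 20 = 64

5c567f58cb64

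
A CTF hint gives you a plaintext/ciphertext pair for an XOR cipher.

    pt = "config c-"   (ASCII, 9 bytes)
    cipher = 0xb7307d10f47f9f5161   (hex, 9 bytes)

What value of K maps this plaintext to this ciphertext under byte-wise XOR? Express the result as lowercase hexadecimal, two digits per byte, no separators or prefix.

d45f13769d18bf324c

Since cipher = pt ⊕ K, XORing both sides with pt gives K = pt ⊕ cipher.
63 ^ b7 = d4
6f ^ 30 = 5f
6e ^ 7d = 13
66 ^ 10 = 76
69 ^ f4 = 9d
67 ^ 7f = 18
20 ^ 9f = bf
63 ^ 51 = 32
2d ^ 61 = 4c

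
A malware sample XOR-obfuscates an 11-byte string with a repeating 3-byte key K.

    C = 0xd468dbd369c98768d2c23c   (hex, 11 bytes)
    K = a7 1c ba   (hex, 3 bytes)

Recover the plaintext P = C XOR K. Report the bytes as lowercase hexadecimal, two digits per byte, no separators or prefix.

The 3-byte key repeats, so the effective keystream is a7 1c ba a7 1c ba a7 1c ba a7 1c.
byte 0: 11010100 ⊕ 10100111 = 01110011
byte 1: 01101000 ⊕ 00011100 = 01110100
byte 2: 11011011 ⊕ 10111010 = 01100001
byte 3: 11010011 ⊕ 10100111 = 01110100
byte 4: 01101001 ⊕ 00011100 = 01110101
byte 5: 11001001 ⊕ 10111010 = 01110011
byte 6: 10000111 ⊕ 10100111 = 00100000
byte 7: 01101000 ⊕ 00011100 = 01110100
byte 8: 11010010 ⊕ 10111010 = 01101000
byte 9: 11000010 ⊕ 10100111 = 01100101
byte 10: 00111100 ⊕ 00011100 = 00100000

7374617475732074686520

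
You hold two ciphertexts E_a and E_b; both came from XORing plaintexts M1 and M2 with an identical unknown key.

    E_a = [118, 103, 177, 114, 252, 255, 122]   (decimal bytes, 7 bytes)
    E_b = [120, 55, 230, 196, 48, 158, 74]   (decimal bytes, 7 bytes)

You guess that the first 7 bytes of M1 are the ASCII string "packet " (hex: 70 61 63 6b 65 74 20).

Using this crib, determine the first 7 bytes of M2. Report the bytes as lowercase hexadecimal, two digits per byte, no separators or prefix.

7e3134dda91510

First, E_a ⊕ E_b = (M1 ⊕ K) ⊕ (M2 ⊕ K) = M1 ⊕ M2, so the key drops out. Then M2 = (M1 ⊕ M2) ⊕ M1 over the first 7 bytes.
byte 0: (76 ^ 78) ^ 70 = 0e ^ 70 = 7e
byte 1: (67 ^ 37) ^ 61 = 50 ^ 61 = 31
byte 2: (b1 ^ e6) ^ 63 = 57 ^ 63 = 34
byte 3: (72 ^ c4) ^ 6b = b6 ^ 6b = dd
byte 4: (fc ^ 30) ^ 65 = cc ^ 65 = a9
byte 5: (ff ^ 9e) ^ 74 = 61 ^ 74 = 15
byte 6: (7a ^ 4a) ^ 20 = 30 ^ 20 = 10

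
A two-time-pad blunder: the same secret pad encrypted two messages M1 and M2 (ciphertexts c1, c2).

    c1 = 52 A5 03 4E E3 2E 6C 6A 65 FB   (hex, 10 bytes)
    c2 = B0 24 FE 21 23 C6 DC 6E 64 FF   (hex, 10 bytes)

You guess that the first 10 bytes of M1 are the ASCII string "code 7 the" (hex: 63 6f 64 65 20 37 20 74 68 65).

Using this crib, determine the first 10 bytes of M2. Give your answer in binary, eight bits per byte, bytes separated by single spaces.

First, c1 ⊕ c2 = (M1 ⊕ K) ⊕ (M2 ⊕ K) = M1 ⊕ M2, so the key drops out. Then M2 = (M1 ⊕ M2) ⊕ M1 over the first 10 bytes.
byte 0: (52 xor b0) xor 63 = e2 xor 63 = 81
byte 1: (a5 xor 24) xor 6f = 81 xor 6f = ee
byte 2: (03 xor fe) xor 64 = fd xor 64 = 99
byte 3: (4e xor 21) xor 65 = 6f xor 65 = 0a
byte 4: (e3 xor 23) xor 20 = c0 xor 20 = e0
byte 5: (2e xor c6) xor 37 = e8 xor 37 = df
byte 6: (6c xor dc) xor 20 = b0 xor 20 = 90
byte 7: (6a xor 6e) xor 74 = 04 xor 74 = 70
byte 8: (65 xor 64) xor 68 = 01 xor 68 = 69
byte 9: (fb xor ff) xor 65 = 04 xor 65 = 61

10000001 11101110 10011001 00001010 11100000 11011111 10010000 01110000 01101001 01100001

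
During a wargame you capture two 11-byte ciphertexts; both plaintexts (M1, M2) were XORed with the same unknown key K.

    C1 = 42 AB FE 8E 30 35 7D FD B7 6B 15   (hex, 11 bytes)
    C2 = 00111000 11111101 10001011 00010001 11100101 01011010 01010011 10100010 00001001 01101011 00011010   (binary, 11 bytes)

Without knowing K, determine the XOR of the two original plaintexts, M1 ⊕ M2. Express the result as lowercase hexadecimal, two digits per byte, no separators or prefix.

7a56759fd56f2e5fbe000f

C1 ⊕ C2 = (M1 ⊕ K) ⊕ (M2 ⊕ K) = M1 ⊕ M2 — the shared key cancels under XOR.
byte 0: 01000010 ^ 00111000 = 01111010
byte 1: 10101011 ^ 11111101 = 01010110
byte 2: 11111110 ^ 10001011 = 01110101
byte 3: 10001110 ^ 00010001 = 10011111
byte 4: 00110000 ^ 11100101 = 11010101
byte 5: 00110101 ^ 01011010 = 01101111
byte 6: 01111101 ^ 01010011 = 00101110
byte 7: 11111101 ^ 10100010 = 01011111
byte 8: 10110111 ^ 00001001 = 10111110
byte 9: 01101011 ^ 01101011 = 00000000
byte 10: 00010101 ^ 00011010 = 00001111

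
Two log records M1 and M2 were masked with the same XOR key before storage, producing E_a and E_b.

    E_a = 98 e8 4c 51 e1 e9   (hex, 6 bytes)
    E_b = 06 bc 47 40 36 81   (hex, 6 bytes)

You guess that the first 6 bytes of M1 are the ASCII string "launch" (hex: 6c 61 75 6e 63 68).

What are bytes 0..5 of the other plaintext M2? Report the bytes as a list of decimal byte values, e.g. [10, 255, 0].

[242, 53, 126, 127, 180, 0]

First, E_a ⊕ E_b = (M1 ⊕ K) ⊕ (M2 ⊕ K) = M1 ⊕ M2, so the key drops out. Then M2 = (M1 ⊕ M2) ⊕ M1 over the first 6 bytes.
byte 0: (98 xor 06) xor 6c = 9e xor 6c = f2
byte 1: (e8 xor bc) xor 61 = 54 xor 61 = 35
byte 2: (4c xor 47) xor 75 = 0b xor 75 = 7e
byte 3: (51 xor 40) xor 6e = 11 xor 6e = 7f
byte 4: (e1 xor 36) xor 63 = d7 xor 63 = b4
byte 5: (e9 xor 81) xor 68 = 68 xor 68 = 00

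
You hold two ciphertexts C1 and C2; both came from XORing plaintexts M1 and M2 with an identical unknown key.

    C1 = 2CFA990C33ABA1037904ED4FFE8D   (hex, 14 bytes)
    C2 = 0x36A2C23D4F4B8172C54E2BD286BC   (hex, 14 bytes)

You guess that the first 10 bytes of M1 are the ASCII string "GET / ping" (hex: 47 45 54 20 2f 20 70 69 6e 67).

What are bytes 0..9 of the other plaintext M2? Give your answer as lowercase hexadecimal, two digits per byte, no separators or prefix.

5d1d0f1153c05018d22d

First, C1 ⊕ C2 = (M1 ⊕ K) ⊕ (M2 ⊕ K) = M1 ⊕ M2, so the key drops out. Then M2 = (M1 ⊕ M2) ⊕ M1 over the first 10 bytes.
byte 0: (2c ^ 36) ^ 47 = 1a ^ 47 = 5d
byte 1: (fa ^ a2) ^ 45 = 58 ^ 45 = 1d
byte 2: (99 ^ c2) ^ 54 = 5b ^ 54 = 0f
byte 3: (0c ^ 3d) ^ 20 = 31 ^ 20 = 11
byte 4: (33 ^ 4f) ^ 2f = 7c ^ 2f = 53
byte 5: (ab ^ 4b) ^ 20 = e0 ^ 20 = c0
byte 6: (a1 ^ 81) ^ 70 = 20 ^ 70 = 50
byte 7: (03 ^ 72) ^ 69 = 71 ^ 69 = 18
byte 8: (79 ^ c5) ^ 6e = bc ^ 6e = d2
byte 9: (04 ^ 4e) ^ 67 = 4a ^ 67 = 2d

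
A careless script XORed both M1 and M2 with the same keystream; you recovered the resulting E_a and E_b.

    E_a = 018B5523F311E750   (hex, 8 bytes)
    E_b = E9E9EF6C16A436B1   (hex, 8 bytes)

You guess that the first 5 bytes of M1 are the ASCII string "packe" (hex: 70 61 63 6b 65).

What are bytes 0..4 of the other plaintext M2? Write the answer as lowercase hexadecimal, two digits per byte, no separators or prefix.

9803d92480

First, E_a ⊕ E_b = (M1 ⊕ K) ⊕ (M2 ⊕ K) = M1 ⊕ M2, so the key drops out. Then M2 = (M1 ⊕ M2) ⊕ M1 over the first 5 bytes.
byte 0: (01 XOR e9) XOR 70 = e8 XOR 70 = 98
byte 1: (8b XOR e9) XOR 61 = 62 XOR 61 = 03
byte 2: (55 XOR ef) XOR 63 = ba XOR 63 = d9
byte 3: (23 XOR 6c) XOR 6b = 4f XOR 6b = 24
byte 4: (f3 XOR 16) XOR 65 = e5 XOR 65 = 80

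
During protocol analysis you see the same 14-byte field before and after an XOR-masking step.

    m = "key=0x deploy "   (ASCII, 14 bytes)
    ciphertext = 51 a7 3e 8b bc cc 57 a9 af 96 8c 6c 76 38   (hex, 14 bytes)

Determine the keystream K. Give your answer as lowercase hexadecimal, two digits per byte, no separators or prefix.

Since ciphertext = m ⊕ K, XORing both sides with m gives K = m ⊕ ciphertext.
6b xor 51 = 3a
65 xor a7 = c2
79 xor 3e = 47
3d xor 8b = b6
30 xor bc = 8c
78 xor cc = b4
20 xor 57 = 77
64 xor a9 = cd
65 xor af = ca
70 xor 96 = e6
6c xor 8c = e0
6f xor 6c = 03
79 xor 76 = 0f
20 xor 38 = 18

3ac247b68cb477cdcae6e0030f18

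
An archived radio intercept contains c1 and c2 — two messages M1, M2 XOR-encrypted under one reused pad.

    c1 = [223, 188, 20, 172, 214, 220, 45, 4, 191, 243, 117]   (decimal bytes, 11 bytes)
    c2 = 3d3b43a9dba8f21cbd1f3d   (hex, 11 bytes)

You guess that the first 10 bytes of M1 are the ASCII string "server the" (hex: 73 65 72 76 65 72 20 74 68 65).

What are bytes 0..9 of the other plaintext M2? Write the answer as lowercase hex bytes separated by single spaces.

91 e2 25 73 68 06 ff 6c 6a 89

First, c1 ⊕ c2 = (M1 ⊕ K) ⊕ (M2 ⊕ K) = M1 ⊕ M2, so the key drops out. Then M2 = (M1 ⊕ M2) ⊕ M1 over the first 10 bytes.
byte 0: (df xor 3d) xor 73 = e2 xor 73 = 91
byte 1: (bc xor 3b) xor 65 = 87 xor 65 = e2
byte 2: (14 xor 43) xor 72 = 57 xor 72 = 25
byte 3: (ac xor a9) xor 76 = 05 xor 76 = 73
byte 4: (d6 xor db) xor 65 = 0d xor 65 = 68
byte 5: (dc xor a8) xor 72 = 74 xor 72 = 06
byte 6: (2d xor f2) xor 20 = df xor 20 = ff
byte 7: (04 xor 1c) xor 74 = 18 xor 74 = 6c
byte 8: (bf xor bd) xor 68 = 02 xor 68 = 6a
byte 9: (f3 xor 1f) xor 65 = ec xor 65 = 89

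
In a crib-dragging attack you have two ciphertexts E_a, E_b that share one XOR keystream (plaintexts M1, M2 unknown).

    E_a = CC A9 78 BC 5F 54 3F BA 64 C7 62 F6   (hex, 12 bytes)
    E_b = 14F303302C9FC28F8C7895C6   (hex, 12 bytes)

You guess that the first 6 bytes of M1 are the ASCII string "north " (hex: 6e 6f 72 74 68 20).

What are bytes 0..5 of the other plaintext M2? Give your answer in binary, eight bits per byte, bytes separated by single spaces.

First, E_a ⊕ E_b = (M1 ⊕ K) ⊕ (M2 ⊕ K) = M1 ⊕ M2, so the key drops out. Then M2 = (M1 ⊕ M2) ⊕ M1 over the first 6 bytes.
byte 0: (cc ⊕ 14) ⊕ 6e = d8 ⊕ 6e = b6
byte 1: (a9 ⊕ f3) ⊕ 6f = 5a ⊕ 6f = 35
byte 2: (78 ⊕ 03) ⊕ 72 = 7b ⊕ 72 = 09
byte 3: (bc ⊕ 30) ⊕ 74 = 8c ⊕ 74 = f8
byte 4: (5f ⊕ 2c) ⊕ 68 = 73 ⊕ 68 = 1b
byte 5: (54 ⊕ 9f) ⊕ 20 = cb ⊕ 20 = eb

10110110 00110101 00001001 11111000 00011011 11101011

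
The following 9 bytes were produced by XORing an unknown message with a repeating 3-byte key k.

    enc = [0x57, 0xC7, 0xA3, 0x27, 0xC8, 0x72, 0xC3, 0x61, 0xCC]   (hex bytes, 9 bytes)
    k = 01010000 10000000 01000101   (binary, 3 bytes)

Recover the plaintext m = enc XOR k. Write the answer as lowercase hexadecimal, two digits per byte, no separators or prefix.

0747e677483793e189

The 3-byte key repeats, so the effective keystream is 50 80 45 50 80 45 50 80 45.
byte 0: 57 XOR 50 = 07
byte 1: c7 XOR 80 = 47
byte 2: a3 XOR 45 = e6
byte 3: 27 XOR 50 = 77
byte 4: c8 XOR 80 = 48
byte 5: 72 XOR 45 = 37
byte 6: c3 XOR 50 = 93
byte 7: 61 XOR 80 = e1
byte 8: cc XOR 45 = 89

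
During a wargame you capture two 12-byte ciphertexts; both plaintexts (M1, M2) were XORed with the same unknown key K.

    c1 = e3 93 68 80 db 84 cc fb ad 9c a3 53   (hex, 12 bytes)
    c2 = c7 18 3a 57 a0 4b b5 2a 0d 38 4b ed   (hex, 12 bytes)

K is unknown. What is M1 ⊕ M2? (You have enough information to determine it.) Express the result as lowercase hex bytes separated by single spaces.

24 8b 52 d7 7b cf 79 d1 a0 a4 e8 be

c1 ⊕ c2 = (M1 ⊕ K) ⊕ (M2 ⊕ K) = M1 ⊕ M2 — the shared key cancels under XOR.
e3 XOR c7 = 24
93 XOR 18 = 8b
68 XOR 3a = 52
80 XOR 57 = d7
db XOR a0 = 7b
84 XOR 4b = cf
cc XOR b5 = 79
fb XOR 2a = d1
ad XOR 0d = a0
9c XOR 38 = a4
a3 XOR 4b = e8
53 XOR ed = be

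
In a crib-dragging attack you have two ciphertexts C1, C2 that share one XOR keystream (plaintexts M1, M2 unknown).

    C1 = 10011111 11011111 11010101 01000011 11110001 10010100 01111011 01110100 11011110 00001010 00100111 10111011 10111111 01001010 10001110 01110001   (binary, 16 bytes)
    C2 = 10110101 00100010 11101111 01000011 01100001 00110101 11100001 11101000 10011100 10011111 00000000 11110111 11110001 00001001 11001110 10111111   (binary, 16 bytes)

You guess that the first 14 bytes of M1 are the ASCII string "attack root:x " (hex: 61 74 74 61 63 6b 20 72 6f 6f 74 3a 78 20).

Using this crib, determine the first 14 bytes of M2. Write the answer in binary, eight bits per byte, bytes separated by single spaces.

01001011 10001001 01001110 01100001 11110011 11001010 10111010 11101110 00101101 11111010 01010011 01110110 00110110 01100011

First, C1 ⊕ C2 = (M1 ⊕ K) ⊕ (M2 ⊕ K) = M1 ⊕ M2, so the key drops out. Then M2 = (M1 ⊕ M2) ⊕ M1 over the first 14 bytes.
byte 0: (9f XOR b5) XOR 61 = 2a XOR 61 = 4b
byte 1: (df XOR 22) XOR 74 = fd XOR 74 = 89
byte 2: (d5 XOR ef) XOR 74 = 3a XOR 74 = 4e
byte 3: (43 XOR 43) XOR 61 = 00 XOR 61 = 61
byte 4: (f1 XOR 61) XOR 63 = 90 XOR 63 = f3
byte 5: (94 XOR 35) XOR 6b = a1 XOR 6b = ca
byte 6: (7b XOR e1) XOR 20 = 9a XOR 20 = ba
byte 7: (74 XOR e8) XOR 72 = 9c XOR 72 = ee
byte 8: (de XOR 9c) XOR 6f = 42 XOR 6f = 2d
byte 9: (0a XOR 9f) XOR 6f = 95 XOR 6f = fa
byte 10: (27 XOR 00) XOR 74 = 27 XOR 74 = 53
byte 11: (bb XOR f7) XOR 3a = 4c XOR 3a = 76
byte 12: (bf XOR f1) XOR 78 = 4e XOR 78 = 36
byte 13: (4a XOR 09) XOR 20 = 43 XOR 20 = 63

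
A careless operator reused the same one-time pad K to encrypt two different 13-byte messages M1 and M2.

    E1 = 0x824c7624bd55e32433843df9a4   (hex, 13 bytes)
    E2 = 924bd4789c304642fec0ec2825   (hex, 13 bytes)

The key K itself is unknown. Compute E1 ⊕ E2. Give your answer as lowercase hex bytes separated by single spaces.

E1 ⊕ E2 = (M1 ⊕ K) ⊕ (M2 ⊕ K) = M1 ⊕ M2 — the shared key cancels under XOR.
130 ⊕ 146 =  16
 76 ⊕  75 =   7
118 ⊕ 212 = 162
 36 ⊕ 120 =  92
189 ⊕ 156 =  33
 85 ⊕  48 = 101
227 ⊕  70 = 165
 36 ⊕  66 = 102
 51 ⊕ 254 = 205
132 ⊕ 192 =  68
 61 ⊕ 236 = 209
249 ⊕  40 = 209
164 ⊕  37 = 129

10 07 a2 5c 21 65 a5 66 cd 44 d1 d1 81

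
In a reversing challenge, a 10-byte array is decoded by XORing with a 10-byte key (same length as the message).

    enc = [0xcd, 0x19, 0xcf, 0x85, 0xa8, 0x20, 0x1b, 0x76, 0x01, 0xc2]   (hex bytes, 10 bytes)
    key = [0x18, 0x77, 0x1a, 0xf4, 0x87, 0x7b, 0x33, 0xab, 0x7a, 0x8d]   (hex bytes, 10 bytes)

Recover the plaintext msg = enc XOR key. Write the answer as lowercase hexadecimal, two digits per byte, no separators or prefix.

d56ed5712f5b28dd7b4f

205 ⊕  24 = 213
 25 ⊕ 119 = 110
207 ⊕  26 = 213
133 ⊕ 244 = 113
168 ⊕ 135 =  47
 32 ⊕ 123 =  91
 27 ⊕  51 =  40
118 ⊕ 171 = 221
  1 ⊕ 122 = 123
194 ⊕ 141 =  79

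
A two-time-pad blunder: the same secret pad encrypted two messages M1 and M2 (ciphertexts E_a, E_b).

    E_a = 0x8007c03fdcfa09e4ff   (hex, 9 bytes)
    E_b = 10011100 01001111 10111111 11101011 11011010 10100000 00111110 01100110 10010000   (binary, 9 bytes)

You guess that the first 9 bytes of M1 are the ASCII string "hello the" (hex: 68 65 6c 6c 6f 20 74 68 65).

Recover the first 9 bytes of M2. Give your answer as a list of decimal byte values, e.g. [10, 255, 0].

First, E_a ⊕ E_b = (M1 ⊕ K) ⊕ (M2 ⊕ K) = M1 ⊕ M2, so the key drops out. Then M2 = (M1 ⊕ M2) ⊕ M1 over the first 9 bytes.
byte 0: (80 xor 9c) xor 68 = 1c xor 68 = 74
byte 1: (07 xor 4f) xor 65 = 48 xor 65 = 2d
byte 2: (c0 xor bf) xor 6c = 7f xor 6c = 13
byte 3: (3f xor eb) xor 6c = d4 xor 6c = b8
byte 4: (dc xor da) xor 6f = 06 xor 6f = 69
byte 5: (fa xor a0) xor 20 = 5a xor 20 = 7a
byte 6: (09 xor 3e) xor 74 = 37 xor 74 = 43
byte 7: (e4 xor 66) xor 68 = 82 xor 68 = ea
byte 8: (ff xor 90) xor 65 = 6f xor 65 = 0a

[116, 45, 19, 184, 105, 122, 67, 234, 10]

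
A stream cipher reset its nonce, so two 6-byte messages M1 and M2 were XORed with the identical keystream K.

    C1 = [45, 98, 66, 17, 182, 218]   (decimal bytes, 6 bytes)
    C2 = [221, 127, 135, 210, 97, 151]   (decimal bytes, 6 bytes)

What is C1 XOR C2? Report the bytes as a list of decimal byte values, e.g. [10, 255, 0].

[240, 29, 197, 195, 215, 77]

C1 ⊕ C2 = (M1 ⊕ K) ⊕ (M2 ⊕ K) = M1 ⊕ M2 — the shared key cancels under XOR.
byte 0: 00101101 XOR 11011101 = 11110000
byte 1: 01100010 XOR 01111111 = 00011101
byte 2: 01000010 XOR 10000111 = 11000101
byte 3: 00010001 XOR 11010010 = 11000011
byte 4: 10110110 XOR 01100001 = 11010111
byte 5: 11011010 XOR 10010111 = 01001101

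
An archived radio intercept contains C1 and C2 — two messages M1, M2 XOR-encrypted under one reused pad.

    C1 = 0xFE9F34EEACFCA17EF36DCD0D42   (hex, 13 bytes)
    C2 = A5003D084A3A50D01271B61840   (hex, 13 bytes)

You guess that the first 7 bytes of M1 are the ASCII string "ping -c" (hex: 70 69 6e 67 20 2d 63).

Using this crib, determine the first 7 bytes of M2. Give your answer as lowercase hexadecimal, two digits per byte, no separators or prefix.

2bf66781c6eb92

First, C1 ⊕ C2 = (M1 ⊕ K) ⊕ (M2 ⊕ K) = M1 ⊕ M2, so the key drops out. Then M2 = (M1 ⊕ M2) ⊕ M1 over the first 7 bytes.
byte 0: (fe xor a5) xor 70 = 5b xor 70 = 2b
byte 1: (9f xor 00) xor 69 = 9f xor 69 = f6
byte 2: (34 xor 3d) xor 6e = 09 xor 6e = 67
byte 3: (ee xor 08) xor 67 = e6 xor 67 = 81
byte 4: (ac xor 4a) xor 20 = e6 xor 20 = c6
byte 5: (fc xor 3a) xor 2d = c6 xor 2d = eb
byte 6: (a1 xor 50) xor 63 = f1 xor 63 = 92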